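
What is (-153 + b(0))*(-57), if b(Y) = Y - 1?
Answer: 8778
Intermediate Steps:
b(Y) = -1 + Y
(-153 + b(0))*(-57) = (-153 + (-1 + 0))*(-57) = (-153 - 1)*(-57) = -154*(-57) = 8778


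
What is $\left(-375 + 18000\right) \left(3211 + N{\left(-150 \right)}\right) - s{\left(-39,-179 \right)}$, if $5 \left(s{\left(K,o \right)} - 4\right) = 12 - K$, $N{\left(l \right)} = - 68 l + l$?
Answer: $\frac{1168625554}{5} \approx 2.3373 \cdot 10^{8}$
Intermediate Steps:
$N{\left(l \right)} = - 67 l$
$s{\left(K,o \right)} = \frac{32}{5} - \frac{K}{5}$ ($s{\left(K,o \right)} = 4 + \frac{12 - K}{5} = 4 - \left(- \frac{12}{5} + \frac{K}{5}\right) = \frac{32}{5} - \frac{K}{5}$)
$\left(-375 + 18000\right) \left(3211 + N{\left(-150 \right)}\right) - s{\left(-39,-179 \right)} = \left(-375 + 18000\right) \left(3211 - -10050\right) - \left(\frac{32}{5} - - \frac{39}{5}\right) = 17625 \left(3211 + 10050\right) - \left(\frac{32}{5} + \frac{39}{5}\right) = 17625 \cdot 13261 - \frac{71}{5} = 233725125 - \frac{71}{5} = \frac{1168625554}{5}$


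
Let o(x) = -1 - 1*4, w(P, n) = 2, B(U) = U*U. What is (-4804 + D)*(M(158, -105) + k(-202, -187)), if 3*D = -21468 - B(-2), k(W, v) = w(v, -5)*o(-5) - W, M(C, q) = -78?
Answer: -1363592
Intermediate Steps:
B(U) = U**2
o(x) = -5 (o(x) = -1 - 4 = -5)
k(W, v) = -10 - W (k(W, v) = 2*(-5) - W = -10 - W)
D = -21472/3 (D = (-21468 - 1*(-2)**2)/3 = (-21468 - 1*4)/3 = (-21468 - 4)/3 = (1/3)*(-21472) = -21472/3 ≈ -7157.3)
(-4804 + D)*(M(158, -105) + k(-202, -187)) = (-4804 - 21472/3)*(-78 + (-10 - 1*(-202))) = -35884*(-78 + (-10 + 202))/3 = -35884*(-78 + 192)/3 = -35884/3*114 = -1363592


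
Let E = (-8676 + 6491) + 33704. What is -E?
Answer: -31519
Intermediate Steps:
E = 31519 (E = -2185 + 33704 = 31519)
-E = -1*31519 = -31519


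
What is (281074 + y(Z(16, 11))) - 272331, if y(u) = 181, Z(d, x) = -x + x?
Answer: 8924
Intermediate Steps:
Z(d, x) = 0
(281074 + y(Z(16, 11))) - 272331 = (281074 + 181) - 272331 = 281255 - 272331 = 8924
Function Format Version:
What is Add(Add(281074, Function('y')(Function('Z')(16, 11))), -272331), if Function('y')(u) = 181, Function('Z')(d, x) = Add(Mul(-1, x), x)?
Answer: 8924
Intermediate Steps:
Function('Z')(d, x) = 0
Add(Add(281074, Function('y')(Function('Z')(16, 11))), -272331) = Add(Add(281074, 181), -272331) = Add(281255, -272331) = 8924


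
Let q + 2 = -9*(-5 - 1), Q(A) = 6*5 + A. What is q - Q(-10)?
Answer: 32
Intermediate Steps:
Q(A) = 30 + A
q = 52 (q = -2 - 9*(-5 - 1) = -2 - 9*(-6) = -2 + 54 = 52)
q - Q(-10) = 52 - (30 - 10) = 52 - 1*20 = 52 - 20 = 32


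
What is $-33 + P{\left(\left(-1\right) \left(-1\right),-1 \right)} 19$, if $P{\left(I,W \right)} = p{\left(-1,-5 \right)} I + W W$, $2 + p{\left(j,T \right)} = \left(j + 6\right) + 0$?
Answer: $43$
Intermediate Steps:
$p{\left(j,T \right)} = 4 + j$ ($p{\left(j,T \right)} = -2 + \left(\left(j + 6\right) + 0\right) = -2 + \left(\left(6 + j\right) + 0\right) = -2 + \left(6 + j\right) = 4 + j$)
$P{\left(I,W \right)} = W^{2} + 3 I$ ($P{\left(I,W \right)} = \left(4 - 1\right) I + W W = 3 I + W^{2} = W^{2} + 3 I$)
$-33 + P{\left(\left(-1\right) \left(-1\right),-1 \right)} 19 = -33 + \left(\left(-1\right)^{2} + 3 \left(\left(-1\right) \left(-1\right)\right)\right) 19 = -33 + \left(1 + 3 \cdot 1\right) 19 = -33 + \left(1 + 3\right) 19 = -33 + 4 \cdot 19 = -33 + 76 = 43$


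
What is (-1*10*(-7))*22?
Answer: 1540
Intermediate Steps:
(-1*10*(-7))*22 = -10*(-7)*22 = 70*22 = 1540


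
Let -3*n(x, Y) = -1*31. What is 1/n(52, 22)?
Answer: 3/31 ≈ 0.096774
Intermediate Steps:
n(x, Y) = 31/3 (n(x, Y) = -(-1)*31/3 = -⅓*(-31) = 31/3)
1/n(52, 22) = 1/(31/3) = 3/31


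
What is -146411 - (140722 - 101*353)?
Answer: -251480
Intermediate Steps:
-146411 - (140722 - 101*353) = -146411 - (140722 - 35653) = -146411 - 1*105069 = -146411 - 105069 = -251480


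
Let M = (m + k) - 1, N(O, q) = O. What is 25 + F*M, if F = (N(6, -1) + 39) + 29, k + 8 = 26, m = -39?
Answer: -1603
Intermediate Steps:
k = 18 (k = -8 + 26 = 18)
F = 74 (F = (6 + 39) + 29 = 45 + 29 = 74)
M = -22 (M = (-39 + 18) - 1 = -21 - 1 = -22)
25 + F*M = 25 + 74*(-22) = 25 - 1628 = -1603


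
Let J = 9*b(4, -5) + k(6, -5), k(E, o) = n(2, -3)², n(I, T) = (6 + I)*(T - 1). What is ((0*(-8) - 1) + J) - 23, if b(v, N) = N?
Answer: 955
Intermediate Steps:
n(I, T) = (-1 + T)*(6 + I) (n(I, T) = (6 + I)*(-1 + T) = (-1 + T)*(6 + I))
k(E, o) = 1024 (k(E, o) = (-6 - 1*2 + 6*(-3) + 2*(-3))² = (-6 - 2 - 18 - 6)² = (-32)² = 1024)
J = 979 (J = 9*(-5) + 1024 = -45 + 1024 = 979)
((0*(-8) - 1) + J) - 23 = ((0*(-8) - 1) + 979) - 23 = ((0 - 1) + 979) - 23 = (-1 + 979) - 23 = 978 - 23 = 955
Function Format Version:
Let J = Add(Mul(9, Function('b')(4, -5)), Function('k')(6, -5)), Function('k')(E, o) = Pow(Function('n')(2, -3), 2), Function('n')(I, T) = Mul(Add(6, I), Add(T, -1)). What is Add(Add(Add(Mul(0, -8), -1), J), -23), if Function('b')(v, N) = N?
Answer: 955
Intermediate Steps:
Function('n')(I, T) = Mul(Add(-1, T), Add(6, I)) (Function('n')(I, T) = Mul(Add(6, I), Add(-1, T)) = Mul(Add(-1, T), Add(6, I)))
Function('k')(E, o) = 1024 (Function('k')(E, o) = Pow(Add(-6, Mul(-1, 2), Mul(6, -3), Mul(2, -3)), 2) = Pow(Add(-6, -2, -18, -6), 2) = Pow(-32, 2) = 1024)
J = 979 (J = Add(Mul(9, -5), 1024) = Add(-45, 1024) = 979)
Add(Add(Add(Mul(0, -8), -1), J), -23) = Add(Add(Add(Mul(0, -8), -1), 979), -23) = Add(Add(Add(0, -1), 979), -23) = Add(Add(-1, 979), -23) = Add(978, -23) = 955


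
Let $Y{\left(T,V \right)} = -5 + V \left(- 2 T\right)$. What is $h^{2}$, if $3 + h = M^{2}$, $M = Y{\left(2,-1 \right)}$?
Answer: $4$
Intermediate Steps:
$Y{\left(T,V \right)} = -5 - 2 T V$
$M = -1$ ($M = -5 - 4 \left(-1\right) = -5 + 4 = -1$)
$h = -2$ ($h = -3 + \left(-1\right)^{2} = -3 + 1 = -2$)
$h^{2} = \left(-2\right)^{2} = 4$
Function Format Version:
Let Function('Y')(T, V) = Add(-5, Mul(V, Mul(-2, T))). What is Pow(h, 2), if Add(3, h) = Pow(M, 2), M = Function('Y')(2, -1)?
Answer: 4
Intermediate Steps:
Function('Y')(T, V) = Add(-5, Mul(-2, T, V))
M = -1 (M = Add(-5, Mul(-2, 2, -1)) = Add(-5, 4) = -1)
h = -2 (h = Add(-3, Pow(-1, 2)) = Add(-3, 1) = -2)
Pow(h, 2) = Pow(-2, 2) = 4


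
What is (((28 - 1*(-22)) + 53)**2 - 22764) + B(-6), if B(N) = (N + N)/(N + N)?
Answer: -12154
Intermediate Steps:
B(N) = 1 (B(N) = (2*N)/((2*N)) = (2*N)*(1/(2*N)) = 1)
(((28 - 1*(-22)) + 53)**2 - 22764) + B(-6) = (((28 - 1*(-22)) + 53)**2 - 22764) + 1 = (((28 + 22) + 53)**2 - 22764) + 1 = ((50 + 53)**2 - 22764) + 1 = (103**2 - 22764) + 1 = (10609 - 22764) + 1 = -12155 + 1 = -12154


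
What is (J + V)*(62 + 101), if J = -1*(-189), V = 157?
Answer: 56398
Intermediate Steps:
J = 189
(J + V)*(62 + 101) = (189 + 157)*(62 + 101) = 346*163 = 56398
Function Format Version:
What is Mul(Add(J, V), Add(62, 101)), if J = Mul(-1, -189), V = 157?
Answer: 56398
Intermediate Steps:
J = 189
Mul(Add(J, V), Add(62, 101)) = Mul(Add(189, 157), Add(62, 101)) = Mul(346, 163) = 56398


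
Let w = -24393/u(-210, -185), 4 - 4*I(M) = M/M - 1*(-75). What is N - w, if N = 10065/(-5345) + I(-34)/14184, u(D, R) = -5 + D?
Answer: -20889252491/181109980 ≈ -115.34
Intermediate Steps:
I(M) = -18 (I(M) = 1 - (M/M - 1*(-75))/4 = 1 - (1 + 75)/4 = 1 - ¼*76 = 1 - 19 = -18)
N = -1587313/842372 (N = 10065/(-5345) - 18/14184 = 10065*(-1/5345) - 18*1/14184 = -2013/1069 - 1/788 = -1587313/842372 ≈ -1.8843)
w = 24393/215 (w = -24393/(-5 - 210) = -24393/(-215) = -24393*(-1/215) = 24393/215 ≈ 113.46)
N - w = -1587313/842372 - 1*24393/215 = -1587313/842372 - 24393/215 = -20889252491/181109980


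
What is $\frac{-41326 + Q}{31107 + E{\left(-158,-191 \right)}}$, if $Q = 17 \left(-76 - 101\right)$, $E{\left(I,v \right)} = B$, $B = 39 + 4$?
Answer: $- \frac{8867}{6230} \approx -1.4233$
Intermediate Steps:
$B = 43$
$E{\left(I,v \right)} = 43$
$Q = -3009$ ($Q = 17 \left(-177\right) = -3009$)
$\frac{-41326 + Q}{31107 + E{\left(-158,-191 \right)}} = \frac{-41326 - 3009}{31107 + 43} = - \frac{44335}{31150} = \left(-44335\right) \frac{1}{31150} = - \frac{8867}{6230}$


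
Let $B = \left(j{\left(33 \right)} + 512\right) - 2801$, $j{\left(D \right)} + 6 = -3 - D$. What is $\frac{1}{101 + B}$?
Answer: $- \frac{1}{2230} \approx -0.00044843$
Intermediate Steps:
$j{\left(D \right)} = -9 - D$ ($j{\left(D \right)} = -6 - \left(3 + D\right) = -9 - D$)
$B = -2331$ ($B = \left(\left(-9 - 33\right) + 512\right) - 2801 = \left(-42 + 512\right) - 2801 = 470 - 2801 = -2331$)
$\frac{1}{101 + B} = \frac{1}{101 - 2331} = \frac{1}{-2230} = - \frac{1}{2230}$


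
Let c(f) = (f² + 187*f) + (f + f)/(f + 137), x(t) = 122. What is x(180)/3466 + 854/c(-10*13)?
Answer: -3589972/45170645 ≈ -0.079476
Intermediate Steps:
c(f) = f² + 187*f + 2*f/(137 + f) (c(f) = (f² + 187*f) + (2*f)/(137 + f) = (f² + 187*f) + 2*f/(137 + f) = f² + 187*f + 2*f/(137 + f))
x(180)/3466 + 854/c(-10*13) = 122/3466 + 854/(((-10*13)*(25621 + (-10*13)² + 324*(-10*13))/(137 - 10*13))) = 122*(1/3466) + 854/((-130*(25621 + (-130)² + 324*(-130))/(137 - 130))) = 61/1733 + 854/((-130*(25621 + 16900 - 42120)/7)) = 61/1733 + 854/((-130*⅐*401)) = 61/1733 + 854/(-52130/7) = 61/1733 + 854*(-7/52130) = 61/1733 - 2989/26065 = -3589972/45170645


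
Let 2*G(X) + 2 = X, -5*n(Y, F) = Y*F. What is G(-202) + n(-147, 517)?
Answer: 75489/5 ≈ 15098.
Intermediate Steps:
n(Y, F) = -F*Y/5 (n(Y, F) = -Y*F/5 = -F*Y/5)
G(X) = -1 + X/2
G(-202) + n(-147, 517) = (-1 + (½)*(-202)) - ⅕*517*(-147) = (-1 - 101) + 75999/5 = -102 + 75999/5 = 75489/5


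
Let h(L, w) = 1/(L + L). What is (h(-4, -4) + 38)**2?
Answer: 91809/64 ≈ 1434.5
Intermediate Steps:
h(L, w) = 1/(2*L)
(h(-4, -4) + 38)**2 = ((1/2)/(-4) + 38)**2 = ((1/2)*(-1/4) + 38)**2 = (-1/8 + 38)**2 = (303/8)**2 = 91809/64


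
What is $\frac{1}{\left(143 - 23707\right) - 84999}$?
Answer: $- \frac{1}{108563} \approx -9.2112 \cdot 10^{-6}$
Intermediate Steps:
$\frac{1}{\left(143 - 23707\right) - 84999} = \frac{1}{-23564 - 84999} = \frac{1}{-108563} = - \frac{1}{108563}$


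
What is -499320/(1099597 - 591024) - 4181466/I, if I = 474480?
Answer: -20732439137/2116734360 ≈ -9.7945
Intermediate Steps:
-499320/(1099597 - 591024) - 4181466/I = -499320/(1099597 - 591024) - 4181466/474480 = -499320/508573 - 4181466*1/474480 = -499320*1/508573 - 696911/79080 = -26280/26767 - 696911/79080 = -20732439137/2116734360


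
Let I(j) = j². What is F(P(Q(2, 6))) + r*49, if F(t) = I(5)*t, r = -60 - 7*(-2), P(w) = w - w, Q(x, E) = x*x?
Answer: -2254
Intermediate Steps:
Q(x, E) = x²
P(w) = 0
r = -46 (r = -60 - 1*(-14) = -60 + 14 = -46)
F(t) = 25*t (F(t) = 5²*t = 25*t)
F(P(Q(2, 6))) + r*49 = 25*0 - 46*49 = 0 - 2254 = -2254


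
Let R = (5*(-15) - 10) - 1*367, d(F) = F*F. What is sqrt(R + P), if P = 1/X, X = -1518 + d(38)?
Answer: I*sqrt(2475226)/74 ≈ 21.261*I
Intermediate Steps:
d(F) = F**2
X = -74 (X = -1518 + 38**2 = -1518 + 1444 = -74)
R = -452 (R = (-75 - 10) - 367 = -85 - 367 = -452)
P = -1/74 (P = 1/(-74) = -1/74 ≈ -0.013514)
sqrt(R + P) = sqrt(-452 - 1/74) = sqrt(-33449/74) = I*sqrt(2475226)/74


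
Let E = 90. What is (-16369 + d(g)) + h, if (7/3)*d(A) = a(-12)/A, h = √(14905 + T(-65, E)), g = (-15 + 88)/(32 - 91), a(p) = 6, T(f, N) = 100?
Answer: -8365621/511 + √15005 ≈ -16249.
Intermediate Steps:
g = -73/59 (g = 73/(-59) = 73*(-1/59) = -73/59 ≈ -1.2373)
h = √15005 (h = √(14905 + 100) = √15005 ≈ 122.49)
d(A) = 18/(7*A) (d(A) = 3*(6/A)/7 = 18/(7*A))
(-16369 + d(g)) + h = (-16369 + 18/(7*(-73/59))) + √15005 = (-16369 + (18/7)*(-59/73)) + √15005 = (-16369 - 1062/511) + √15005 = -8365621/511 + √15005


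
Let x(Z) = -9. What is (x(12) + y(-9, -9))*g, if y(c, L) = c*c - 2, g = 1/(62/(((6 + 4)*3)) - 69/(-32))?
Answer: 33600/2027 ≈ 16.576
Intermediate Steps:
g = 480/2027 (g = 1/(62/((10*3)) - 69*(-1/32)) = 1/(62/30 + 69/32) = 1/(62*(1/30) + 69/32) = 1/(31/15 + 69/32) = 1/(2027/480) = 480/2027 ≈ 0.23680)
y(c, L) = -2 + c**2 (y(c, L) = c**2 - 2 = -2 + c**2)
(x(12) + y(-9, -9))*g = (-9 + (-2 + (-9)**2))*(480/2027) = (-9 + (-2 + 81))*(480/2027) = (-9 + 79)*(480/2027) = 70*(480/2027) = 33600/2027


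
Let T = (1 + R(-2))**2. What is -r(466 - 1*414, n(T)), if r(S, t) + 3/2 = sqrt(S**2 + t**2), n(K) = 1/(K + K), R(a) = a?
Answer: 3/2 - sqrt(10817)/2 ≈ -50.502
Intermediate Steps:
T = 1 (T = (1 - 2)**2 = (-1)**2 = 1)
n(K) = 1/(2*K)
r(S, t) = -3/2 + sqrt(S**2 + t**2)
-r(466 - 1*414, n(T)) = -(-3/2 + sqrt((466 - 1*414)**2 + ((1/2)/1)**2)) = -(-3/2 + sqrt((466 - 414)**2 + ((1/2)*1)**2)) = -(-3/2 + sqrt(52**2 + (1/2)**2)) = -(-3/2 + sqrt(2704 + 1/4)) = -(-3/2 + sqrt(10817/4)) = -(-3/2 + sqrt(10817)/2) = 3/2 - sqrt(10817)/2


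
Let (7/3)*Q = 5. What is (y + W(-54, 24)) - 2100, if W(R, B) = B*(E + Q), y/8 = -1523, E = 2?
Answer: -99292/7 ≈ -14185.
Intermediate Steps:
Q = 15/7 (Q = (3/7)*5 = 15/7 ≈ 2.1429)
y = -12184 (y = 8*(-1523) = -12184)
W(R, B) = 29*B/7 (W(R, B) = B*(2 + 15/7) = B*(29/7) = 29*B/7)
(y + W(-54, 24)) - 2100 = (-12184 + (29/7)*24) - 2100 = (-12184 + 696/7) - 2100 = -84592/7 - 2100 = -99292/7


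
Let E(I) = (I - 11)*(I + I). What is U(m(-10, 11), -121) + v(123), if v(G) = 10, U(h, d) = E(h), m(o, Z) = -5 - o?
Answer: -50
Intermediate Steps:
E(I) = 2*I*(-11 + I) (E(I) = (-11 + I)*(2*I) = 2*I*(-11 + I))
U(h, d) = 2*h*(-11 + h)
U(m(-10, 11), -121) + v(123) = 2*(-5 - 1*(-10))*(-11 + (-5 - 1*(-10))) + 10 = 2*(-5 + 10)*(-11 + (-5 + 10)) + 10 = 2*5*(-11 + 5) + 10 = 2*5*(-6) + 10 = -60 + 10 = -50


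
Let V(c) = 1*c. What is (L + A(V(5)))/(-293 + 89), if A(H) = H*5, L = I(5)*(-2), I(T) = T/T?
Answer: -23/204 ≈ -0.11275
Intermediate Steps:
I(T) = 1
V(c) = c
L = -2 (L = 1*(-2) = -2)
A(H) = 5*H
(L + A(V(5)))/(-293 + 89) = (-2 + 5*5)/(-293 + 89) = (-2 + 25)/(-204) = 23*(-1/204) = -23/204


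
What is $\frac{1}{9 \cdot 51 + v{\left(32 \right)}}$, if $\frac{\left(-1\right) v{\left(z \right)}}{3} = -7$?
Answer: $\frac{1}{480} \approx 0.0020833$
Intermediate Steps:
$v{\left(z \right)} = 21$ ($v{\left(z \right)} = \left(-3\right) \left(-7\right) = 21$)
$\frac{1}{9 \cdot 51 + v{\left(32 \right)}} = \frac{1}{9 \cdot 51 + 21} = \frac{1}{459 + 21} = \frac{1}{480}$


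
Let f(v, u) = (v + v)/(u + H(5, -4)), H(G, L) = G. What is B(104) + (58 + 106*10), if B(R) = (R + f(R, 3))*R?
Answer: 14638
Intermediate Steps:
f(v, u) = 2*v/(5 + u) (f(v, u) = (v + v)/(u + 5) = (2*v)/(5 + u) = 2*v/(5 + u))
B(R) = 5*R**2/4 (B(R) = (R + 2*R/(5 + 3))*R = (R + 2*R/8)*R = (R + 2*R*(1/8))*R = (R + R/4)*R = (5*R/4)*R = 5*R**2/4)
B(104) + (58 + 106*10) = (5/4)*104**2 + (58 + 106*10) = (5/4)*10816 + (58 + 1060) = 13520 + 1118 = 14638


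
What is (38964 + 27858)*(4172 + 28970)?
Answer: 2214614724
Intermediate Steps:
(38964 + 27858)*(4172 + 28970) = 66822*33142 = 2214614724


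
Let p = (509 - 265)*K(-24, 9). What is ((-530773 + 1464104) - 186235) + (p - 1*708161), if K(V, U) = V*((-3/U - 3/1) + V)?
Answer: 198999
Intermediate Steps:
K(V, U) = V*(-3 + V - 3/U) (K(V, U) = V*((-3/U - 3*1) + V) = V*((-3/U - 3) + V) = V*((-3 - 3/U) + V) = V*(-3 + V - 3/U))
p = 160064 (p = (509 - 265)*(-24*(-3 + 9*(-3 - 24))/9) = 244*(-24*⅑*(-3 + 9*(-27))) = 244*(-24*⅑*(-3 - 243)) = 244*(-24*⅑*(-246)) = 244*656 = 160064)
((-530773 + 1464104) - 186235) + (p - 1*708161) = ((-530773 + 1464104) - 186235) + (160064 - 1*708161) = (933331 - 186235) + (160064 - 708161) = 747096 - 548097 = 198999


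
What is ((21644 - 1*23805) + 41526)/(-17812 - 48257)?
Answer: -39365/66069 ≈ -0.59582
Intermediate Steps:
((21644 - 1*23805) + 41526)/(-17812 - 48257) = ((21644 - 23805) + 41526)/(-66069) = (-2161 + 41526)*(-1/66069) = 39365*(-1/66069) = -39365/66069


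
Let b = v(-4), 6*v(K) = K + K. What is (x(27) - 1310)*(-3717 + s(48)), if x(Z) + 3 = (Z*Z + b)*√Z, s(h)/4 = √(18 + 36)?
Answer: 3*(1239 - 4*√6)*(1313 - 2183*√3) ≈ -9.1013e+6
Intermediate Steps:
s(h) = 12*√6 (s(h) = 4*√(18 + 36) = 4*√54 = 4*(3*√6) = 12*√6)
v(K) = K/3 (v(K) = (K + K)/6 = (2*K)/6 = K/3)
b = -4/3 (b = (⅓)*(-4) = -4/3 ≈ -1.3333)
x(Z) = -3 + √Z*(-4/3 + Z²) (x(Z) = -3 + (Z*Z - 4/3)*√Z = -3 + (Z² - 4/3)*√Z = -3 + (-4/3 + Z²)*√Z = -3 + √Z*(-4/3 + Z²))
(x(27) - 1310)*(-3717 + s(48)) = ((-3 + 27^(5/2) - 4*√3) - 1310)*(-3717 + 12*√6) = ((-3 + 2187*√3 - 4*√3) - 1310)*(-3717 + 12*√6) = ((-3 + 2183*√3) - 1310)*(-3717 + 12*√6) = (-1313 + 2183*√3)*(-3717 + 12*√6) = (-3717 + 12*√6)*(-1313 + 2183*√3)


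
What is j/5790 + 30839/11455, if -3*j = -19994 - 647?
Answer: 154423217/39794670 ≈ 3.8805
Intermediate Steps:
j = 20641/3 (j = -(-19994 - 647)/3 = -1/3*(-20641) = 20641/3 ≈ 6880.3)
j/5790 + 30839/11455 = (20641/3)/5790 + 30839/11455 = (20641/3)*(1/5790) + 30839*(1/11455) = 20641/17370 + 30839/11455 = 154423217/39794670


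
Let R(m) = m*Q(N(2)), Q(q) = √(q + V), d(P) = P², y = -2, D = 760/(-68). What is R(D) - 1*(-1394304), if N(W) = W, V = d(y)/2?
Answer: 23702788/17 ≈ 1.3943e+6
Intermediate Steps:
D = -190/17 (D = 760*(-1/68) = -190/17 ≈ -11.176)
V = 2 (V = (-2)²/2 = 4*(½) = 2)
Q(q) = √(2 + q) (Q(q) = √(q + 2) = √(2 + q))
R(m) = 2*m (R(m) = m*√(2 + 2) = m*√4 = m*2 = 2*m)
R(D) - 1*(-1394304) = 2*(-190/17) - 1*(-1394304) = -380/17 + 1394304 = 23702788/17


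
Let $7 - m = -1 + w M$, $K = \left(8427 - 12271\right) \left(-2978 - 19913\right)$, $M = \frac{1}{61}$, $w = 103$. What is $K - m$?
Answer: $\frac{5367572859}{61} \approx 8.7993 \cdot 10^{7}$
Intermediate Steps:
$M = \frac{1}{61} \approx 0.016393$
$K = 87993004$ ($K = \left(-3844\right) \left(-22891\right) = 87993004$)
$m = \frac{385}{61}$ ($m = 7 - \left(-1 + 103 \cdot \frac{1}{61}\right) = 7 - \left(-1 + \frac{103}{61}\right) = 7 - \frac{42}{61} = \frac{385}{61} \approx 6.3115$)
$K - m = 87993004 - \frac{385}{61} = \frac{5367572859}{61}$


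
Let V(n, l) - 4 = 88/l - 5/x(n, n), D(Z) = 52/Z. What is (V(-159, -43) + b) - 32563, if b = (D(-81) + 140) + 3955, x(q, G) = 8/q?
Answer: -790426823/27864 ≈ -28367.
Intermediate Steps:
V(n, l) = 4 + 88/l - 5*n/8 (V(n, l) = 4 + (88/l - 5*n/8) = 4 + 88/l - 5*n/8)
b = 331643/81 (b = (52/(-81) + 140) + 3955 = (52*(-1/81) + 140) + 3955 = (-52/81 + 140) + 3955 = 11288/81 + 3955 = 331643/81 ≈ 4094.4)
(V(-159, -43) + b) - 32563 = ((4 + 88/(-43) - 5/8*(-159)) + 331643/81) - 32563 = ((4 + 88*(-1/43) + 795/8) + 331643/81) - 32563 = ((4 - 88/43 + 795/8) + 331643/81) - 32563 = (34857/344 + 331643/81) - 32563 = 116908609/27864 - 32563 = -790426823/27864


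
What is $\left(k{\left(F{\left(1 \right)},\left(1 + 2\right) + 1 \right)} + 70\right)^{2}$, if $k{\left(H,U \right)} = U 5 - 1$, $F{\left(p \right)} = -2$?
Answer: $7921$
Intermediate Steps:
$k{\left(H,U \right)} = -1 + 5 U$ ($k{\left(H,U \right)} = 5 U - 1 = -1 + 5 U$)
$\left(k{\left(F{\left(1 \right)},\left(1 + 2\right) + 1 \right)} + 70\right)^{2} = \left(\left(-1 + 5 \left(\left(1 + 2\right) + 1\right)\right) + 70\right)^{2} = \left(\left(-1 + 5 \left(3 + 1\right)\right) + 70\right)^{2} = \left(\left(-1 + 5 \cdot 4\right) + 70\right)^{2} = \left(\left(-1 + 20\right) + 70\right)^{2} = \left(19 + 70\right)^{2} = 89^{2} = 7921$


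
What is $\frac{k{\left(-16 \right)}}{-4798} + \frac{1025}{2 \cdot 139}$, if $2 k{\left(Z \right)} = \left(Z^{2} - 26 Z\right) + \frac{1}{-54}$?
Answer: $\frac{260525407}{72027576} \approx 3.617$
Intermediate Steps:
$k{\left(Z \right)} = - \frac{1}{108} + \frac{Z^{2}}{2} - 13 Z$ ($k{\left(Z \right)} = \frac{\left(Z^{2} - 26 Z\right) + \frac{1}{-54}}{2} = \frac{\left(Z^{2} - 26 Z\right) - \frac{1}{54}}{2} = \frac{- \frac{1}{54} + Z^{2} - 26 Z}{2} = - \frac{1}{108} + \frac{Z^{2}}{2} - 13 Z$)
$\frac{k{\left(-16 \right)}}{-4798} + \frac{1025}{2 \cdot 139} = \frac{- \frac{1}{108} + \frac{\left(-16\right)^{2}}{2} - -208}{-4798} + \frac{1025}{2 \cdot 139} = \left(- \frac{1}{108} + \frac{1}{2} \cdot 256 + 208\right) \left(- \frac{1}{4798}\right) + \frac{1025}{278} = \left(- \frac{1}{108} + 128 + 208\right) \left(- \frac{1}{4798}\right) + 1025 \cdot \frac{1}{278} = \frac{36287}{108} \left(- \frac{1}{4798}\right) + \frac{1025}{278} = - \frac{36287}{518184} + \frac{1025}{278} = \frac{260525407}{72027576}$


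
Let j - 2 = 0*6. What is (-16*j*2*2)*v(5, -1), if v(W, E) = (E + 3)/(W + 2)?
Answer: -256/7 ≈ -36.571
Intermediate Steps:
v(W, E) = (3 + E)/(2 + W)
j = 2 (j = 2 + 0*6 = 2 + 0 = 2)
(-16*j*2*2)*v(5, -1) = (-16*2*2*2)*((3 - 1)/(2 + 5)) = (-64*2)*(2/7) = (-16*8)*((⅐)*2) = -128*2/7 = -256/7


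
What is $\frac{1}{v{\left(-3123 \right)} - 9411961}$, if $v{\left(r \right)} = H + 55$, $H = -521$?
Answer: $- \frac{1}{9412427} \approx -1.0624 \cdot 10^{-7}$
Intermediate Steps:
$v{\left(r \right)} = -466$ ($v{\left(r \right)} = -521 + 55 = -466$)
$\frac{1}{v{\left(-3123 \right)} - 9411961} = \frac{1}{-466 - 9411961} = \frac{1}{-9412427} = - \frac{1}{9412427}$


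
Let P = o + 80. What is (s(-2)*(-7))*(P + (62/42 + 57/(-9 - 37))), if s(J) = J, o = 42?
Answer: 118081/69 ≈ 1711.3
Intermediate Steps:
P = 122 (P = 42 + 80 = 122)
(s(-2)*(-7))*(P + (62/42 + 57/(-9 - 37))) = (-2*(-7))*(122 + (62/42 + 57/(-9 - 37))) = 14*(122 + (62*(1/42) + 57/(-46))) = 14*(122 + (31/21 + 57*(-1/46))) = 14*(122 + (31/21 - 57/46)) = 14*(122 + 229/966) = 14*(118081/966) = 118081/69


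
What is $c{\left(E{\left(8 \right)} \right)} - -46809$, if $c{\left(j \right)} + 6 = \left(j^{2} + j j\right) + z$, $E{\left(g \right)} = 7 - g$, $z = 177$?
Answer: $46982$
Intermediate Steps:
$c{\left(j \right)} = 171 + 2 j^{2}$ ($c{\left(j \right)} = -6 + \left(\left(j^{2} + j j\right) + 177\right) = -6 + \left(\left(j^{2} + j^{2}\right) + 177\right) = -6 + \left(2 j^{2} + 177\right) = -6 + \left(177 + 2 j^{2}\right) = 171 + 2 j^{2}$)
$c{\left(E{\left(8 \right)} \right)} - -46809 = \left(171 + 2 \left(7 - 8\right)^{2}\right) - -46809 = \left(171 + 2 \left(7 - 8\right)^{2}\right) + 46809 = \left(171 + 2 \left(-1\right)^{2}\right) + 46809 = \left(171 + 2 \cdot 1\right) + 46809 = \left(171 + 2\right) + 46809 = 173 + 46809 = 46982$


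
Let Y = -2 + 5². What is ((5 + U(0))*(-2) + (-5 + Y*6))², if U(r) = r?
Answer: 15129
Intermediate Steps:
Y = 23 (Y = -2 + 25 = 23)
((5 + U(0))*(-2) + (-5 + Y*6))² = ((5 + 0)*(-2) + (-5 + 23*6))² = (5*(-2) + (-5 + 138))² = (-10 + 133)² = 123² = 15129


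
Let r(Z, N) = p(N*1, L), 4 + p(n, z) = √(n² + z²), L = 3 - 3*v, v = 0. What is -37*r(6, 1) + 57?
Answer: 205 - 37*√10 ≈ 87.996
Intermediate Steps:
L = 3 (L = 3 - 3*0 = 3 + 0 = 3)
p(n, z) = -4 + √(n² + z²)
r(Z, N) = -4 + √(9 + N²) (r(Z, N) = -4 + √((N*1)² + 3²) = -4 + √(N² + 9) = -4 + √(9 + N²))
-37*r(6, 1) + 57 = -37*(-4 + √(9 + 1²)) + 57 = -37*(-4 + √(9 + 1)) + 57 = -37*(-4 + √10) + 57 = (148 - 37*√10) + 57 = 205 - 37*√10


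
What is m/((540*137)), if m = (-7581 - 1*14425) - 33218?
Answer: -1534/2055 ≈ -0.74647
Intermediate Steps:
m = -55224 (m = (-7581 - 14425) - 33218 = -22006 - 33218 = -55224)
m/((540*137)) = -55224/(540*137) = -55224/73980 = -55224*1/73980 = -1534/2055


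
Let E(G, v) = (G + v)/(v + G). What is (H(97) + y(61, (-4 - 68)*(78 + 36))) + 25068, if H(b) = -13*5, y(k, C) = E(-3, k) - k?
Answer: 24943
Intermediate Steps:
E(G, v) = 1 (E(G, v) = (G + v)/(G + v) = 1)
y(k, C) = 1 - k
H(b) = -65
(H(97) + y(61, (-4 - 68)*(78 + 36))) + 25068 = (-65 + (1 - 1*61)) + 25068 = (-65 + (1 - 61)) + 25068 = (-65 - 60) + 25068 = -125 + 25068 = 24943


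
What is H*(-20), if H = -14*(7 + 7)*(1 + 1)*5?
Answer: 39200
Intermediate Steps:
H = -1960 (H = -196*2*5 = -14*28*5 = -392*5 = -1960)
H*(-20) = -1960*(-20) = 39200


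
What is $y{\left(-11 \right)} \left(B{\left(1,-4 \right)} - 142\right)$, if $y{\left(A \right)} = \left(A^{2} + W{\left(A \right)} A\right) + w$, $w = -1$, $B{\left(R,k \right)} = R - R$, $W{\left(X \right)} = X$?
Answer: $-34222$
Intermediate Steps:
$B{\left(R,k \right)} = 0$
$y{\left(A \right)} = -1 + 2 A^{2}$ ($y{\left(A \right)} = \left(A^{2} + A A\right) - 1 = \left(A^{2} + A^{2}\right) - 1 = 2 A^{2} - 1 = -1 + 2 A^{2}$)
$y{\left(-11 \right)} \left(B{\left(1,-4 \right)} - 142\right) = \left(-1 + 2 \left(-11\right)^{2}\right) \left(0 - 142\right) = \left(-1 + 2 \cdot 121\right) \left(-142\right) = \left(-1 + 242\right) \left(-142\right) = 241 \left(-142\right) = -34222$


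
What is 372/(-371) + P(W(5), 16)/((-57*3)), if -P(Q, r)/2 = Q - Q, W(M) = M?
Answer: -372/371 ≈ -1.0027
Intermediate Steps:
P(Q, r) = 0 (P(Q, r) = -2*(Q - Q) = -2*0 = 0)
372/(-371) + P(W(5), 16)/((-57*3)) = 372/(-371) + 0/((-57*3)) = 372*(-1/371) + 0/(-171) = -372/371 + 0*(-1/171) = -372/371 + 0 = -372/371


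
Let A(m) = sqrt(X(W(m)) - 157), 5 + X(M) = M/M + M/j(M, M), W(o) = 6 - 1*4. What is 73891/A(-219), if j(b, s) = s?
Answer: -73891*I*sqrt(10)/40 ≈ -5841.6*I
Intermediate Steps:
W(o) = 2 (W(o) = 6 - 4 = 2)
X(M) = -3 (X(M) = -5 + (M/M + M/M) = -5 + (1 + 1) = -5 + 2 = -3)
A(m) = 4*I*sqrt(10) (A(m) = sqrt(-3 - 157) = sqrt(-160) = 4*I*sqrt(10))
73891/A(-219) = 73891/((4*I*sqrt(10))) = 73891*(-I*sqrt(10)/40) = -73891*I*sqrt(10)/40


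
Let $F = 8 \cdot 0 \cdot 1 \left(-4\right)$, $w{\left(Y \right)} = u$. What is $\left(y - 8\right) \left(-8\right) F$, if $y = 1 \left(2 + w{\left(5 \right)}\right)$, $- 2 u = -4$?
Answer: $0$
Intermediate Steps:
$u = 2$ ($u = \left(- \frac{1}{2}\right) \left(-4\right) = 2$)
$w{\left(Y \right)} = 2$
$y = 4$ ($y = 1 \left(2 + 2\right) = 1 \cdot 4 = 4$)
$F = 0$ ($F = 8 \cdot 0 \left(-4\right) = 8 \cdot 0 = 0$)
$\left(y - 8\right) \left(-8\right) F = \left(4 - 8\right) \left(-8\right) 0 = \left(-4\right) \left(-8\right) 0 = 32 \cdot 0 = 0$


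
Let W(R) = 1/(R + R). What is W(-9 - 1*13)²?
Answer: 1/1936 ≈ 0.00051653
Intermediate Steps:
W(R) = 1/(2*R)
W(-9 - 1*13)² = (1/(2*(-9 - 1*13)))² = (1/(2*(-9 - 13)))² = ((½)/(-22))² = ((½)*(-1/22))² = (-1/44)² = 1/1936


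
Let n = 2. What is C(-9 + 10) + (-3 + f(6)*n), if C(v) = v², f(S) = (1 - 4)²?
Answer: 16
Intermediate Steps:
f(S) = 9 (f(S) = (-3)² = 9)
C(-9 + 10) + (-3 + f(6)*n) = (-9 + 10)² + (-3 + 9*2) = 1² + (-3 + 18) = 1 + 15 = 16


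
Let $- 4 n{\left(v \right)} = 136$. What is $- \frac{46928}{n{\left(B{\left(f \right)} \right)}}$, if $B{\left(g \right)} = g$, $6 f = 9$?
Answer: $\frac{23464}{17} \approx 1380.2$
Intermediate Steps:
$f = \frac{3}{2}$ ($f = \frac{1}{6} \cdot 9 = \frac{3}{2} \approx 1.5$)
$n{\left(v \right)} = -34$ ($n{\left(v \right)} = \left(- \frac{1}{4}\right) 136 = -34$)
$- \frac{46928}{n{\left(B{\left(f \right)} \right)}} = - \frac{46928}{-34} = \left(-46928\right) \left(- \frac{1}{34}\right) = \frac{23464}{17}$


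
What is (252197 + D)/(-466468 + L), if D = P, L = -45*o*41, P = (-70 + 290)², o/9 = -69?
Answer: 300597/679277 ≈ 0.44252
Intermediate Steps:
o = -621 (o = 9*(-69) = -621)
P = 48400 (P = 220² = 48400)
L = 1145745 (L = -45*(-621)*41 = 27945*41 = 1145745)
D = 48400
(252197 + D)/(-466468 + L) = (252197 + 48400)/(-466468 + 1145745) = 300597/679277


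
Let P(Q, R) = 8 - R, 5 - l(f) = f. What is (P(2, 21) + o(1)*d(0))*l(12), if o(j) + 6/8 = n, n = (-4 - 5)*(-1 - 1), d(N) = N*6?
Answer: 91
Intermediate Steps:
l(f) = 5 - f
d(N) = 6*N
n = 18 (n = -9*(-2) = 18)
o(j) = 69/4 (o(j) = -3/4 + 18 = 69/4)
(P(2, 21) + o(1)*d(0))*l(12) = ((8 - 1*21) + 69*(6*0)/4)*(5 - 1*12) = ((8 - 21) + (69/4)*0)*(5 - 12) = (-13 + 0)*(-7) = -13*(-7) = 91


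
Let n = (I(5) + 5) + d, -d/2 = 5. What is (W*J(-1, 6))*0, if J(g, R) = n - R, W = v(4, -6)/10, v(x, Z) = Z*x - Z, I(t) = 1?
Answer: 0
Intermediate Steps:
d = -10 (d = -2*5 = -10)
v(x, Z) = -Z + Z*x
n = -4 (n = (1 + 5) - 10 = 6 - 10 = -4)
W = -9/5 (W = -6*(-1 + 4)/10 = -6*3*(1/10) = -18*1/10 = -9/5 ≈ -1.8000)
J(g, R) = -4 - R
(W*J(-1, 6))*0 = -9*(-4 - 1*6)/5*0 = -9*(-4 - 6)/5*0 = -9/5*(-10)*0 = 18*0 = 0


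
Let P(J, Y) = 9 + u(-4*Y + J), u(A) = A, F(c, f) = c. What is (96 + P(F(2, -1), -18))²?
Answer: 32041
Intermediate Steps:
P(J, Y) = 9 + J - 4*Y (P(J, Y) = 9 + (-4*Y + J) = 9 + (J - 4*Y) = 9 + J - 4*Y)
(96 + P(F(2, -1), -18))² = (96 + (9 + 2 - 4*(-18)))² = (96 + (9 + 2 + 72))² = (96 + 83)² = 179² = 32041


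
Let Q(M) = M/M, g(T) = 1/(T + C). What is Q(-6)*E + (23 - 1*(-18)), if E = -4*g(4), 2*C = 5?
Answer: 525/13 ≈ 40.385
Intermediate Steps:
C = 5/2 (C = (½)*5 = 5/2 ≈ 2.5000)
g(T) = 1/(5/2 + T) (g(T) = 1/(T + 5/2) = 1/(5/2 + T))
E = -8/13 (E = -8/(5 + 2*4) = -8/(5 + 8) = -8/13 ≈ -0.61539)
Q(M) = 1
Q(-6)*E + (23 - 1*(-18)) = 1*(-8/13) + (23 - 1*(-18)) = -8/13 + (23 + 18) = -8/13 + 41 = 525/13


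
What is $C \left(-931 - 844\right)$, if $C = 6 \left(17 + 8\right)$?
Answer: $-266250$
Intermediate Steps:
$C = 150$ ($C = 6 \cdot 25 = 150$)
$C \left(-931 - 844\right) = 150 \left(-931 - 844\right) = 150 \left(-1775\right) = -266250$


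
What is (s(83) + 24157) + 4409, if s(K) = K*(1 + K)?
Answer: 35538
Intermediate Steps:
(s(83) + 24157) + 4409 = (83*(1 + 83) + 24157) + 4409 = (83*84 + 24157) + 4409 = (6972 + 24157) + 4409 = 31129 + 4409 = 35538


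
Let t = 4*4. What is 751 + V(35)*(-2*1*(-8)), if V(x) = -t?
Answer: 495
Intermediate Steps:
t = 16
V(x) = -16 (V(x) = -1*16 = -16)
751 + V(35)*(-2*1*(-8)) = 751 - 16*(-2*1)*(-8) = 751 - (-32)*(-8) = 751 - 16*16 = 751 - 256 = 495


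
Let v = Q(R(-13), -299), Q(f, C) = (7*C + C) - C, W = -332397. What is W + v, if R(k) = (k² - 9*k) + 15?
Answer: -334490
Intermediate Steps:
R(k) = 15 + k² - 9*k
Q(f, C) = 7*C (Q(f, C) = 8*C - C = 7*C)
v = -2093 (v = 7*(-299) = -2093)
W + v = -332397 - 2093 = -334490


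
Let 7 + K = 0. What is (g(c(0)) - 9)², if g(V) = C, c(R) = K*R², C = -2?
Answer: 121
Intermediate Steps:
K = -7 (K = -7 + 0 = -7)
c(R) = -7*R²
g(V) = -2
(g(c(0)) - 9)² = (-2 - 9)² = (-11)² = 121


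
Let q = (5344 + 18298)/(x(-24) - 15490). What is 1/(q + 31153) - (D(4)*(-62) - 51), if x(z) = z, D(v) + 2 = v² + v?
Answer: 281996221757/241642000 ≈ 1167.0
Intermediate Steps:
D(v) = -2 + v + v² (D(v) = -2 + (v² + v) = -2 + (v + v²) = -2 + v + v²)
q = -11821/7757 (q = (5344 + 18298)/(-24 - 15490) = 23642/(-15514) = 23642*(-1/15514) = -11821/7757 ≈ -1.5239)
1/(q + 31153) - (D(4)*(-62) - 51) = 1/(-11821/7757 + 31153) - ((-2 + 4 + 4²)*(-62) - 51) = 1/(241642000/7757) - ((-2 + 4 + 16)*(-62) - 51) = 7757/241642000 - (18*(-62) - 51) = 7757/241642000 - (-1116 - 51) = 7757/241642000 - 1*(-1167) = 7757/241642000 + 1167 = 281996221757/241642000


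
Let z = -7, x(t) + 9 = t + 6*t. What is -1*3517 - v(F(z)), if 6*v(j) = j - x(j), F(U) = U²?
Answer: -6939/2 ≈ -3469.5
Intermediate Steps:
x(t) = -9 + 7*t (x(t) = -9 + (t + 6*t) = -9 + 7*t)
v(j) = 3/2 - j (v(j) = (j - (-9 + 7*j))/6 = (j + (9 - 7*j))/6 = (9 - 6*j)/6 = 3/2 - j)
-1*3517 - v(F(z)) = -1*3517 - (3/2 - 1*(-7)²) = -3517 - (3/2 - 1*49) = -3517 - (3/2 - 49) = -3517 - 1*(-95/2) = -3517 + 95/2 = -6939/2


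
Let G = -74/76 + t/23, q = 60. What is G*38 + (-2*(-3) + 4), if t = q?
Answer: 1659/23 ≈ 72.130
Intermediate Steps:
t = 60
G = 1429/874 (G = -74/76 + 60/23 = -74*1/76 + 60*(1/23) = -37/38 + 60/23 = 1429/874 ≈ 1.6350)
G*38 + (-2*(-3) + 4) = (1429/874)*38 + (-2*(-3) + 4) = 1429/23 + (6 + 4) = 1429/23 + 10 = 1659/23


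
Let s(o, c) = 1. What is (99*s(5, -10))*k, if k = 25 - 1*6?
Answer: 1881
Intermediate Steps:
k = 19 (k = 25 - 6 = 19)
(99*s(5, -10))*k = (99*1)*19 = 99*19 = 1881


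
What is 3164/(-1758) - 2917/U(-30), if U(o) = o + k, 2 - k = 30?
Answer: 2472287/50982 ≈ 48.493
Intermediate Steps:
k = -28 (k = 2 - 1*30 = 2 - 30 = -28)
U(o) = -28 + o (U(o) = o - 28 = -28 + o)
3164/(-1758) - 2917/U(-30) = 3164/(-1758) - 2917/(-28 - 30) = 3164*(-1/1758) - 2917/(-58) = -1582/879 - 2917*(-1/58) = -1582/879 + 2917/58 = 2472287/50982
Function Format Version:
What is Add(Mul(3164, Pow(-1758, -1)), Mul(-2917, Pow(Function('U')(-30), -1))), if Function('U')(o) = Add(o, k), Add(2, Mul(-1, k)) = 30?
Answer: Rational(2472287, 50982) ≈ 48.493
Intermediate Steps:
k = -28 (k = Add(2, Mul(-1, 30)) = Add(2, -30) = -28)
Function('U')(o) = Add(-28, o) (Function('U')(o) = Add(o, -28) = Add(-28, o))
Add(Mul(3164, Pow(-1758, -1)), Mul(-2917, Pow(Function('U')(-30), -1))) = Add(Mul(3164, Pow(-1758, -1)), Mul(-2917, Pow(Add(-28, -30), -1))) = Add(Mul(3164, Rational(-1, 1758)), Mul(-2917, Pow(-58, -1))) = Add(Rational(-1582, 879), Mul(-2917, Rational(-1, 58))) = Add(Rational(-1582, 879), Rational(2917, 58)) = Rational(2472287, 50982)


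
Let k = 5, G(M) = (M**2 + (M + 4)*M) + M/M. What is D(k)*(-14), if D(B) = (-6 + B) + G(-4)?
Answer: -224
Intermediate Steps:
G(M) = 1 + M**2 + M*(4 + M) (G(M) = (M**2 + (4 + M)*M) + 1 = (M**2 + M*(4 + M)) + 1 = 1 + M**2 + M*(4 + M))
D(B) = 11 + B (D(B) = (-6 + B) + (1 + 2*(-4)**2 + 4*(-4)) = (-6 + B) + (1 + 2*16 - 16) = (-6 + B) + (1 + 32 - 16) = (-6 + B) + 17 = 11 + B)
D(k)*(-14) = (11 + 5)*(-14) = 16*(-14) = -224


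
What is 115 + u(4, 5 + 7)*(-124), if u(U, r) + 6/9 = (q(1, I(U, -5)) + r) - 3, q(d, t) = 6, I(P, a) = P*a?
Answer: -4987/3 ≈ -1662.3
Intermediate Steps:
u(U, r) = 7/3 + r (u(U, r) = -⅔ + ((6 + r) - 3) = -⅔ + (3 + r) = 7/3 + r)
115 + u(4, 5 + 7)*(-124) = 115 + (7/3 + (5 + 7))*(-124) = 115 + (7/3 + 12)*(-124) = 115 + (43/3)*(-124) = 115 - 5332/3 = -4987/3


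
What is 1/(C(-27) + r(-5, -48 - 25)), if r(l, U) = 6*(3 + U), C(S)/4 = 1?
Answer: -1/416 ≈ -0.0024038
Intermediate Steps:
C(S) = 4 (C(S) = 4*1 = 4)
r(l, U) = 18 + 6*U
1/(C(-27) + r(-5, -48 - 25)) = 1/(4 + (18 + 6*(-48 - 25))) = 1/(4 + (18 + 6*(-73))) = 1/(4 + (18 - 438)) = 1/(4 - 420) = 1/(-416) = -1/416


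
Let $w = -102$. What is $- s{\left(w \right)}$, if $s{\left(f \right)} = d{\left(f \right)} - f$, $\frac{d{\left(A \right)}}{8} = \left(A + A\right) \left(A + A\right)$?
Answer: $-333030$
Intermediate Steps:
$d{\left(A \right)} = 32 A^{2}$ ($d{\left(A \right)} = 8 \left(A + A\right) \left(A + A\right) = 8 \cdot 2 A 2 A = 8 \cdot 4 A^{2} = 32 A^{2}$)
$s{\left(f \right)} = - f + 32 f^{2}$ ($s{\left(f \right)} = 32 f^{2} - f = - f + 32 f^{2}$)
$- s{\left(w \right)} = - \left(-102\right) \left(-1 + 32 \left(-102\right)\right) = - \left(-102\right) \left(-1 - 3264\right) = - \left(-102\right) \left(-3265\right) = \left(-1\right) 333030 = -333030$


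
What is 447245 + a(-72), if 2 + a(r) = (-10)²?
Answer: 447343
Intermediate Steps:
a(r) = 98 (a(r) = -2 + (-10)² = -2 + 100 = 98)
447245 + a(-72) = 447245 + 98 = 447343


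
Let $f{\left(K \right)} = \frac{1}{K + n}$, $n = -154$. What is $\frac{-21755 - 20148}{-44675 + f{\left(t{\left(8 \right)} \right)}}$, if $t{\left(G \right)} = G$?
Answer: $\frac{6117838}{6522551} \approx 0.93795$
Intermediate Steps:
$f{\left(K \right)} = \frac{1}{-154 + K}$ ($f{\left(K \right)} = \frac{1}{K - 154} = \frac{1}{-154 + K}$)
$\frac{-21755 - 20148}{-44675 + f{\left(t{\left(8 \right)} \right)}} = \frac{-21755 - 20148}{-44675 + \frac{1}{-154 + 8}} = - \frac{41903}{-44675 + \frac{1}{-146}} = - \frac{41903}{-44675 - \frac{1}{146}} = - \frac{41903}{- \frac{6522551}{146}} = \left(-41903\right) \left(- \frac{146}{6522551}\right) = \frac{6117838}{6522551}$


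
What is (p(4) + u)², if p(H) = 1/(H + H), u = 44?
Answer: 124609/64 ≈ 1947.0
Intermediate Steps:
p(H) = 1/(2*H)
(p(4) + u)² = ((½)/4 + 44)² = ((½)*(¼) + 44)² = (⅛ + 44)² = (353/8)² = 124609/64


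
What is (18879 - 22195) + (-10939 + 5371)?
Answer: -8884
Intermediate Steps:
(18879 - 22195) + (-10939 + 5371) = -3316 - 5568 = -8884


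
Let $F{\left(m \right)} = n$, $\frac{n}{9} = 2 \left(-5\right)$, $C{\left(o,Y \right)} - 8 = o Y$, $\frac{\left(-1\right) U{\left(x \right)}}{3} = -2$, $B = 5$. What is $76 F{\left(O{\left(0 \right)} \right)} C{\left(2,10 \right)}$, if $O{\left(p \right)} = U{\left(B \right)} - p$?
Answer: $-191520$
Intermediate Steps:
$U{\left(x \right)} = 6$ ($U{\left(x \right)} = \left(-3\right) \left(-2\right) = 6$)
$C{\left(o,Y \right)} = 8 + Y o$ ($C{\left(o,Y \right)} = 8 + o Y = 8 + Y o$)
$O{\left(p \right)} = 6 - p$
$n = -90$ ($n = 9 \cdot 2 \left(-5\right) = 9 \left(-10\right) = -90$)
$F{\left(m \right)} = -90$
$76 F{\left(O{\left(0 \right)} \right)} C{\left(2,10 \right)} = 76 \left(-90\right) \left(8 + 10 \cdot 2\right) = - 6840 \left(8 + 20\right) = \left(-6840\right) 28 = -191520$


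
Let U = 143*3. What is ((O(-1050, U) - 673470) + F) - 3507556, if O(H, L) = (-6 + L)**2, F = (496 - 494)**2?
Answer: -4002093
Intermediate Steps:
F = 4 (F = 2**2 = 4)
U = 429
((O(-1050, U) - 673470) + F) - 3507556 = (((-6 + 429)**2 - 673470) + 4) - 3507556 = ((423**2 - 673470) + 4) - 3507556 = ((178929 - 673470) + 4) - 3507556 = (-494541 + 4) - 3507556 = -494537 - 3507556 = -4002093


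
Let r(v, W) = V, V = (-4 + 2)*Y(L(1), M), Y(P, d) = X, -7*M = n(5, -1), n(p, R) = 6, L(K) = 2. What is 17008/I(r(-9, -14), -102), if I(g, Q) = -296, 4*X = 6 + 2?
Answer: -2126/37 ≈ -57.459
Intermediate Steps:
M = -6/7 (M = -1/7*6 = -6/7 ≈ -0.85714)
X = 2 (X = (6 + 2)/4 = (1/4)*8 = 2)
Y(P, d) = 2
V = -4 (V = (-4 + 2)*2 = -2*2 = -4)
r(v, W) = -4
17008/I(r(-9, -14), -102) = 17008/(-296) = 17008*(-1/296) = -2126/37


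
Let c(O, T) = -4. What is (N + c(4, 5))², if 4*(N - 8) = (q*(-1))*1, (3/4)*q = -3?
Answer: 25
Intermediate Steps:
q = -4 (q = (4/3)*(-3) = -4)
N = 9 (N = 8 + (-4*(-1)*1)/4 = 8 + (4*1)/4 = 8 + (¼)*4 = 8 + 1 = 9)
(N + c(4, 5))² = (9 - 4)² = 5² = 25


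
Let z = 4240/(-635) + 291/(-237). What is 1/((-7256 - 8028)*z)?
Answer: 10033/1212189324 ≈ 8.2768e-6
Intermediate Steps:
z = -79311/10033 (z = 4240*(-1/635) + 291*(-1/237) = -848/127 - 97/79 = -79311/10033 ≈ -7.9050)
1/((-7256 - 8028)*z) = 1/((-7256 - 8028)*(-79311/10033)) = -10033/79311/(-15284) = -1/15284*(-10033/79311) = 10033/1212189324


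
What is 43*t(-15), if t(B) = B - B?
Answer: 0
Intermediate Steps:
t(B) = 0
43*t(-15) = 43*0 = 0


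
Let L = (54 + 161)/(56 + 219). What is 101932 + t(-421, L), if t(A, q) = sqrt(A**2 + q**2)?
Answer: 101932 + sqrt(536155874)/55 ≈ 1.0235e+5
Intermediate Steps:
L = 43/55 (L = 215/275 = 215*(1/275) = 43/55 ≈ 0.78182)
101932 + t(-421, L) = 101932 + sqrt((-421)**2 + (43/55)**2) = 101932 + sqrt(177241 + 1849/3025) = 101932 + sqrt(536155874/3025) = 101932 + sqrt(536155874)/55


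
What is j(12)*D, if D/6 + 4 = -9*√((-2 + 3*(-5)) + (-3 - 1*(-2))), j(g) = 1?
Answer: -24 - 162*I*√2 ≈ -24.0 - 229.1*I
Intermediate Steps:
D = -24 - 162*I*√2 (D = -24 + 6*(-9*√((-2 + 3*(-5)) + (-3 - 1*(-2)))) = -24 + 6*(-9*√((-2 - 15) + (-3 + 2))) = -24 + 6*(-9*√(-17 - 1)) = -24 + 6*(-27*I*√2) = -24 - 162*I*√2 ≈ -24.0 - 229.1*I)
j(12)*D = 1*(-24 - 162*I*√2) = -24 - 162*I*√2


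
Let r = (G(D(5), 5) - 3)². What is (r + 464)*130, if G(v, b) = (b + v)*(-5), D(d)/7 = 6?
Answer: 7424040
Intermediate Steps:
D(d) = 42 (D(d) = 7*6 = 42)
G(v, b) = -5*b - 5*v
r = 56644 (r = ((-5*5 - 5*42) - 3)² = ((-25 - 210) - 3)² = (-235 - 3)² = (-238)² = 56644)
(r + 464)*130 = (56644 + 464)*130 = 57108*130 = 7424040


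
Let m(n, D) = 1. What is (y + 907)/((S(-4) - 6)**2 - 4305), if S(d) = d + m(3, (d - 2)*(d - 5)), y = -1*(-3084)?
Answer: -3991/4224 ≈ -0.94484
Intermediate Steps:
y = 3084
S(d) = 1 + d (S(d) = d + 1 = 1 + d)
(y + 907)/((S(-4) - 6)**2 - 4305) = (3084 + 907)/(((1 - 4) - 6)**2 - 4305) = 3991/((-3 - 6)**2 - 4305) = 3991/((-9)**2 - 4305) = 3991/(81 - 4305) = 3991/(-4224) = 3991*(-1/4224) = -3991/4224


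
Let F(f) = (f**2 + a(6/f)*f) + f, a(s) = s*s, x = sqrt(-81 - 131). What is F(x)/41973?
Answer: -212/41973 + 88*I*sqrt(53)/2224569 ≈ -0.0050509 + 0.00028799*I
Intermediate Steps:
x = 2*I*sqrt(53) (x = sqrt(-212) = 2*I*sqrt(53) ≈ 14.56*I)
a(s) = s**2
F(f) = f + f**2 + 36/f (F(f) = (f**2 + (6/f)**2*f) + f = (f**2 + (36/f**2)*f) + f = (f**2 + 36/f) + f = f + f**2 + 36/f)
F(x)/41973 = (2*I*sqrt(53) + (2*I*sqrt(53))**2 + 36/((2*I*sqrt(53))))/41973 = (2*I*sqrt(53) - 212 + 36*(-I*sqrt(53)/106))*(1/41973) = (2*I*sqrt(53) - 212 - 18*I*sqrt(53)/53)*(1/41973) = (-212 + 88*I*sqrt(53)/53)*(1/41973) = -212/41973 + 88*I*sqrt(53)/2224569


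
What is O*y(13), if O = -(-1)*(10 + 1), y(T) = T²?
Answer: 1859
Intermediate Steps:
O = 11 (O = -(-1)*11 = -1*(-11) = 11)
O*y(13) = 11*13² = 11*169 = 1859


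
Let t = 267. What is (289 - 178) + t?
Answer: 378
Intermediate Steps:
(289 - 178) + t = (289 - 178) + 267 = 111 + 267 = 378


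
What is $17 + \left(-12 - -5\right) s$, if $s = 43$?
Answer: $-284$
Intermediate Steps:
$17 + \left(-12 - -5\right) s = 17 + \left(-12 - -5\right) 43 = 17 + \left(-12 + 5\right) 43 = 17 - 301 = -284$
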